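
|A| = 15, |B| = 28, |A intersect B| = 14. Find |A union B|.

|A union B| = |A| + |B| - |A intersect B| = 15 + 28 - 14.

Final answer: 29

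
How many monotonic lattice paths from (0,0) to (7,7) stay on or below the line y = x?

Total monotonic paths to (7,7): C(14,7) = 3432.
Paths that cross above y=x (reflection bijection): C(14,8) = 3003.
Valid Dyck paths: 3432 - 3003.
(These counts are the Catalan numbers.)

Final answer: C_{7} = 429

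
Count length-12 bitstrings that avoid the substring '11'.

A valid string ends in 0 (append to any length-(n-1) valid string) or in 01 (append to any length-(n-2) valid string), so a(n) = a(n-1) + a(n-2) with a(1)=2, a(2)=3.
Computing successive values: a(1)=2, a(2)=3, a(3)=5, a(4)=8, a(5)=13, a(6)=21, a(7)=34, a(8)=55, a(9)=89, a(10)=144, a(11)=233, a(12)=377.

Final answer: 377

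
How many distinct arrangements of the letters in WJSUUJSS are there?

Letters (J:2, S:3, U:2, W:1). Total letters: 8.
Permutations = 8!/(3! x 2! x 2!).

Final answer: 1680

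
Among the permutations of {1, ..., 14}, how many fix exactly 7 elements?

Choose which 7 elements are fixed: C(14,7) = 3432.
Derange the remaining 7 using D(j) = (j-1)(D(j-1) + D(j-2)), D(0)=1, D(1)=0: D(2)=1, D(3)=2, D(4)=9, D(5)=44, D(6)=265, D(7)=1854.
Total: 3432 x 1854.

Final answer: C(14,7) D(7) = 6362928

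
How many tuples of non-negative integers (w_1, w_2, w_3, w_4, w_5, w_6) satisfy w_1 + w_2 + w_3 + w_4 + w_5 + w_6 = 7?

Stars and bars with 7 stars and 5 bars:
C(7+6-1, 6-1) = C(12,5).

Final answer: C(12,5) = 792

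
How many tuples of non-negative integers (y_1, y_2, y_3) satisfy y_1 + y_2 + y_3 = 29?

Stars and bars with 29 stars and 2 bars:
C(29+3-1, 3-1) = C(31,2).

Final answer: C(31,2) = 465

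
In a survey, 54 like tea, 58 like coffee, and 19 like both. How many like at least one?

|A union B| = |A| + |B| - |A intersect B| = 54 + 58 - 19.

Final answer: 93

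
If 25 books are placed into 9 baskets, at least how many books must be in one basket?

By the pigeonhole principle: ceiling(25/9).

Final answer: 3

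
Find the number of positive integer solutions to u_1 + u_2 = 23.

Substitute u'_i = u_i - 1 (so u'_i >= 0). Then sum u'_i = 23 - 2 = 21.
Stars and bars: C(21+2-1, 2-1) = C(22,1).

Final answer: C(22,1) = 22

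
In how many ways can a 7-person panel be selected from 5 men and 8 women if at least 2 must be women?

Sum over valid woman counts:
C(8,2)C(5,5) = 28
C(8,3)C(5,4) = 280
C(8,4)C(5,3) = 700
C(8,5)C(5,2) = 560
C(8,6)C(5,1) = 140
C(8,7)C(5,0) = 8
Total: 28 + 280 + 700 + 560 + 140 + 8.

Final answer: 1716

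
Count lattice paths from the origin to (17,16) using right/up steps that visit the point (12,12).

Paths (0,0)->(12,12): C(24,12) = 2704156.
Paths (12,12)->(17,16): C(9,4) = 126.
By multiplication principle: 2704156 x 126.

Final answer: 340723656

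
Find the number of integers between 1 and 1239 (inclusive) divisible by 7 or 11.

Multiples of 7: 177. Multiples of 11: 112. Of both (lcm=77): 16.
By inclusion-exclusion: 177 + 112 - 16.

Final answer: 273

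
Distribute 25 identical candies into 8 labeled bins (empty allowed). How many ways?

Stars and bars: C(n+k-1, k-1) = C(32,7).

Final answer: C(32,7) = 3365856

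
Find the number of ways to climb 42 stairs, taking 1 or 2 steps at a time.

Let f(n) count the ways. The last step is size 1 or 2, so f(n) = f(n-1) + f(n-2) with f(1)=1, f(2)=2.
Building up term by term: f(1)=1, f(2)=2, f(3)=3, f(4)=5, f(5)=8, f(6)=13, f(7)=21, f(8)=34, f(9)=55, f(10)=89, f(11)=144, f(12)=233, f(13)=377, f(14)=610, f(15)=987, f(16)=1597, f(17)=2584, f(18)=4181, f(19)=6765, f(20)=10946, f(21)=17711, f(22)=28657, f(23)=46368, f(24)=75025, f(25)=121393, f(26)=196418, f(27)=317811, f(28)=514229, f(29)=832040, f(30)=1346269, f(31)=2178309, f(32)=3524578, f(33)=5702887, f(34)=9227465, f(35)=14930352, f(36)=24157817, f(37)=39088169, f(38)=63245986, f(39)=102334155, f(40)=165580141, f(41)=267914296, f(42)=433494437.

Final answer: 433494437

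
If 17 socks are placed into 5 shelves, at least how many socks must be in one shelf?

By the pigeonhole principle: ceiling(17/5).

Final answer: 4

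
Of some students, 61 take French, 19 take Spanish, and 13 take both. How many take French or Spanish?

|A union B| = |A| + |B| - |A intersect B| = 61 + 19 - 13.

Final answer: 67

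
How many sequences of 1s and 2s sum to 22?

Let f(n) count the ways. The last step is size 1 or 2, so f(n) = f(n-1) + f(n-2) with f(1)=1, f(2)=2.
Building up term by term: f(1)=1, f(2)=2, f(3)=3, f(4)=5, f(5)=8, f(6)=13, f(7)=21, f(8)=34, f(9)=55, f(10)=89, f(11)=144, f(12)=233, f(13)=377, f(14)=610, f(15)=987, f(16)=1597, f(17)=2584, f(18)=4181, f(19)=6765, f(20)=10946, f(21)=17711, f(22)=28657.

Final answer: 28657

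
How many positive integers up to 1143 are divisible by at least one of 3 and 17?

Multiples of 3: 381. Multiples of 17: 67. Of both (lcm=51): 22.
By inclusion-exclusion: 381 + 67 - 22.

Final answer: 426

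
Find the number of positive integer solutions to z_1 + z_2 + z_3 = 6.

Substitute z'_i = z_i - 1 (so z'_i >= 0). Then sum z'_i = 6 - 3 = 3.
Stars and bars: C(3+3-1, 3-1) = C(5,2).

Final answer: C(5,2) = 10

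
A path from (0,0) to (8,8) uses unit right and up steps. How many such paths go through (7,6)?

Paths (0,0)->(7,6): C(13,6) = 1716.
Paths (7,6)->(8,8): C(3,2) = 3.
By multiplication principle: 1716 x 3.

Final answer: 5148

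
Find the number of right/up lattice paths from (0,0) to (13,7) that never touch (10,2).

Total paths to (13,7): C(20,7) = 77520.
Paths through (10,2): C(12,2) x C(8,5) = 3696.
Avoiding (10,2): 77520 - 3696.

Final answer: 73824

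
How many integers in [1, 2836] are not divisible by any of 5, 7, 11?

|div by 5|=567, |div by 7|=405, |div by 11|=257.
|div by 5&7|=81, |div by 5&11|=51, |div by 7&11|=36, |div by all|=7.
By inclusion-exclusion, divisible by at least one: 567+405+257-81-51-36+7 = 1068.
Not divisible by any: 2836 - 1068.

Final answer: 1768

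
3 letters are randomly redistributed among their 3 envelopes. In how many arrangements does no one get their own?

D(n) = (n-1)(D(n-1) + D(n-2)), D(0)=1, D(1)=0.
D(2) = 1 x (0 + 1) = 1
D(3) = 2 x (D(2) + D(1)) = 2 x (1 + 0)

Final answer: D(3) = 2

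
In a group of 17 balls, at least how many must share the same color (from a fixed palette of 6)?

There are 6 possible values for color (from a fixed palette of 6). With 17 balls and 6 categories, by pigeonhole: ceiling(17/6).

Final answer: 3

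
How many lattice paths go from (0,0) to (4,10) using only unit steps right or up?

Each path has 4 right steps and 10 up steps in some order (14 steps total).
Choose which 10 of the 14 steps are up: C(14,10).

Final answer: C(14,10) = 1001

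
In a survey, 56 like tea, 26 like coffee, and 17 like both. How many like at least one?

|A union B| = |A| + |B| - |A intersect B| = 56 + 26 - 17.

Final answer: 65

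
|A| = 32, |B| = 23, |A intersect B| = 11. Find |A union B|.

|A union B| = |A| + |B| - |A intersect B| = 32 + 23 - 11.

Final answer: 44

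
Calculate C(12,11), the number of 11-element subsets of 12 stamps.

C(12,11) = 12!/(11! x 1!).

Final answer: \binom{12}{11} = 12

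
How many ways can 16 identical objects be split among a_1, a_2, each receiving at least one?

Substitute a'_i = a_i - 1 (so a'_i >= 0). Then sum a'_i = 16 - 2 = 14.
Stars and bars: C(14+2-1, 2-1) = C(15,1).

Final answer: C(15,1) = 15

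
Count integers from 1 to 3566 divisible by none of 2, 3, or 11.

|div by 2|=1783, |div by 3|=1188, |div by 11|=324.
|div by 2&3|=594, |div by 2&11|=162, |div by 3&11|=108, |div by all|=54.
By inclusion-exclusion, divisible by at least one: 1783+1188+324-594-162-108+54 = 2485.
Not divisible by any: 3566 - 2485.

Final answer: 1081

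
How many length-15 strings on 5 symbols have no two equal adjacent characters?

First character: 5 choices. Each subsequent: 4 choices (must differ from the previous one).
Total: 5 x 4^14.

Final answer: 5 x 4^{14} = 1342177280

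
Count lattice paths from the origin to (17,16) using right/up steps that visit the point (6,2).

Paths (0,0)->(6,2): C(8,2) = 28.
Paths (6,2)->(17,16): C(25,14) = 4457400.
By multiplication principle: 28 x 4457400.

Final answer: 124807200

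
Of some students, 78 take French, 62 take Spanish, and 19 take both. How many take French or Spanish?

|A union B| = |A| + |B| - |A intersect B| = 78 + 62 - 19.

Final answer: 121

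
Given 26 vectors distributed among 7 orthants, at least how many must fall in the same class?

By pigeonhole with 26 objects and 7 categories: ceiling(26/7).

Final answer: 4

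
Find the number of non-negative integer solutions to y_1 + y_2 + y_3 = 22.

Stars and bars with 22 stars and 2 bars:
C(22+3-1, 3-1) = C(24,2).

Final answer: C(24,2) = 276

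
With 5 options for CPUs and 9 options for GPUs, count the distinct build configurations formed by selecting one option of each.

By the multiplication principle: 5 x 9.

Final answer: 45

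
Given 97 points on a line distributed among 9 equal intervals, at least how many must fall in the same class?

By pigeonhole with 97 objects and 9 categories: ceiling(97/9).

Final answer: 11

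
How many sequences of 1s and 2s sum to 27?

Condition on the final move: it is a 1-step (f(n-1) ways to get there) or a 2-step (f(n-2) ways), so f(n) = f(n-1) + f(n-2), with f(1)=1, f(2)=2.
Iterating the recurrence: f(1)=1, f(2)=2, f(3)=3, f(4)=5, f(5)=8, f(6)=13, f(7)=21, f(8)=34, f(9)=55, f(10)=89, f(11)=144, f(12)=233, f(13)=377, f(14)=610, f(15)=987, f(16)=1597, f(17)=2584, f(18)=4181, f(19)=6765, f(20)=10946, f(21)=17711, f(22)=28657, f(23)=46368, f(24)=75025, f(25)=121393, f(26)=196418, f(27)=317811.

Final answer: 317811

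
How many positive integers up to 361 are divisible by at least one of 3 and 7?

Multiples of 3: 120. Multiples of 7: 51. Of both (lcm=21): 17.
By inclusion-exclusion: 120 + 51 - 17.

Final answer: 154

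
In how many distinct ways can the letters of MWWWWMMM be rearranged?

Letters (M:4, W:4). Total letters: 8.
Permutations = 8!/(4! x 4!).

Final answer: 70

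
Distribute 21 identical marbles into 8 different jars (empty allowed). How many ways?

Stars and bars: C(n+k-1, k-1) = C(28,7).

Final answer: C(28,7) = 1184040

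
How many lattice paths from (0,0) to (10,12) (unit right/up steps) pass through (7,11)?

Paths (0,0)->(7,11): C(18,11) = 31824.
Paths (7,11)->(10,12): C(4,1) = 4.
By multiplication principle: 31824 x 4.

Final answer: 127296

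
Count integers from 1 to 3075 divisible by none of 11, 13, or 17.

|div by 11|=279, |div by 13|=236, |div by 17|=180.
|div by 11&13|=21, |div by 11&17|=16, |div by 13&17|=13, |div by all|=1.
By inclusion-exclusion, divisible by at least one: 279+236+180-21-16-13+1 = 646.
Not divisible by any: 3075 - 646.

Final answer: 2429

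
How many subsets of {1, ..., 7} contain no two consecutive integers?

Let a(n) count such subsets of {1, ..., n}. Either n is excluded (a(n-1) ways) or n is included, forcing n-1 out (a(n-2) ways), so a(n) = a(n-1) + a(n-2) with a(1)=2, a(2)=3.
Iterating the recurrence: a(1)=2, a(2)=3, a(3)=5, a(4)=8, a(5)=13, a(6)=21, a(7)=34.

Final answer: 34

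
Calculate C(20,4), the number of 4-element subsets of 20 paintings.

C(20,4) = 20!/(4! x (20-4)!).

Final answer: C(20,4) = 4845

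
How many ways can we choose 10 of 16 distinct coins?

C(16,10) = 16!/(10! x 6!).

Final answer: \binom{16}{10} = 8008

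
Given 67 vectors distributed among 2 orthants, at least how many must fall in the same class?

By pigeonhole with 67 objects and 2 categories: ceiling(67/2).

Final answer: 34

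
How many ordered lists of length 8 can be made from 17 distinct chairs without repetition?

P(17,8) = 17!/(17-8)! = 17!/9!.

Final answer: P(17,8) = 980179200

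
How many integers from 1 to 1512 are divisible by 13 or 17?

Multiples of 13: 116. Multiples of 17: 88. Of both (lcm=221): 6.
By inclusion-exclusion: 116 + 88 - 6.

Final answer: 198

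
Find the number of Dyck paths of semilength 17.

Total monotonic paths to (17,17): C(34,17) = 2333606220.
Reflecting each bad path at its first crossing gives a bijection with paths to (16,18): C(34,18) = 2203961430.
Valid Dyck paths: 2333606220 - 2203961430.
(Check: C(34,17) - C(34,18) = C(34,17)/18, the Catalan number C_{17}.)

Final answer: C_{17} = 129644790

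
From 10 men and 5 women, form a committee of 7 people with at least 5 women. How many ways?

Sum over valid woman counts:
C(5,5)C(10,2).

Final answer: 45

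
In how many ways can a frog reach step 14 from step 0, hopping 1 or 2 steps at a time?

Condition on the final move: it is a 1-step (f(n-1) ways to get there) or a 2-step (f(n-2) ways), so f(n) = f(n-1) + f(n-2), with f(1)=1, f(2)=2.
Computing successive values: f(1)=1, f(2)=2, f(3)=3, f(4)=5, f(5)=8, f(6)=13, f(7)=21, f(8)=34, f(9)=55, f(10)=89, f(11)=144, f(12)=233, f(13)=377, f(14)=610.

Final answer: 610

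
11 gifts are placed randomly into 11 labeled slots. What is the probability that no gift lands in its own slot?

Use the recurrence D(n) = (n-1)(D(n-1) + D(n-2)) with D(0)=1, D(1)=0.
Building up: D(2)=1, D(3)=2, D(4)=9, D(5)=44, D(6)=265, D(7)=1854, D(8)=14833, D(9)=133496, D(10)=1334961, D(11)=14684570.
Total arrangements: 11! = 39916800.
Probability = D(11)/11! = 1468457/3991680.

Final answer: D(11)/11! = 14684570/39916800 = 0.367879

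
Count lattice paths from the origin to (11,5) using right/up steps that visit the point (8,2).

Paths (0,0)->(8,2): C(10,2) = 45.
Paths (8,2)->(11,5): C(6,3) = 20.
By multiplication principle: 45 x 20.

Final answer: 900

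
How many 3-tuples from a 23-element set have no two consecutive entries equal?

First character: 23 choices. Each subsequent: 22 choices (must differ from the previous one).
Total: 23 x 22^2.

Final answer: 23 x 22^{2} = 11132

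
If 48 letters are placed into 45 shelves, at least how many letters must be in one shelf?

By the pigeonhole principle: ceiling(48/45).

Final answer: 2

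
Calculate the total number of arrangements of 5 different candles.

The number of ways to arrange 5 distinct objects is 5!.

Final answer: 5! = 120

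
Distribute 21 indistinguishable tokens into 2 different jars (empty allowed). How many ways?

Stars and bars: C(n+k-1, k-1) = C(22,1).

Final answer: C(22,1) = 22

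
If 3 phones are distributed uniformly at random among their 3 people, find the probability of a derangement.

D(n) = (n-1)(D(n-1) + D(n-2)), D(0)=1, D(1)=0.
Building up: D(2)=1, D(3)=2.
Total arrangements: 3! = 6.
Probability = D(3)/3! = 1/3.

Final answer: D(3)/3! = 2/6 = 0.333333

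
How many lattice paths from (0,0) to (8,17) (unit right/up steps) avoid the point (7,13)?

Total paths to (8,17): C(25,17) = 1081575.
Paths through (7,13): C(20,13) x C(5,4) = 387600.
Avoiding (7,13): 1081575 - 387600.

Final answer: 693975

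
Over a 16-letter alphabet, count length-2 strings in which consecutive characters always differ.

First character: 16 choices. Each subsequent: 15 choices (must differ from the previous one).
Total: 16 x 15^1.

Final answer: 16 x 15^{1} = 240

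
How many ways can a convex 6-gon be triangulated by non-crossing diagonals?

This is a standard Catalan-number count: the answer is C_n. Here n = 6 - 2 = 4.
C_n = C(2n,n) - C(2n,n+1), so C_{4} = C(8,4) - C(8,5) = 70 - 56.

Final answer: C_{4} = 14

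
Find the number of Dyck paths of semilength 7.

Total monotonic paths to (7,7): C(14,7) = 3432.
Reflecting each bad path at its first crossing gives a bijection with paths to (6,8): C(14,8) = 3003.
Valid Dyck paths: 3432 - 3003.
(Equivalently, C_{7} = C(14,7)/8 = 3432/8.)

Final answer: C_{7} = 429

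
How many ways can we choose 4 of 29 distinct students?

C(29,4) = 29!/(4! x 25!).

Final answer: \binom{29}{4} = 23751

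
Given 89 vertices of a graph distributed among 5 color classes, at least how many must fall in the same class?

By pigeonhole with 89 objects and 5 categories: ceiling(89/5).

Final answer: 18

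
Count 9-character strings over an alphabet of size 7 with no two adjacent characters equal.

Let g(n) count such strings. g(1) = 7, and each valid string of length n-1 extends in 6 ways (any symbol but the last), so g(n) = 6 g(n-1).
Total: g(9) = 7 x 6^8.

Final answer: 7 x 6^{8} = 11757312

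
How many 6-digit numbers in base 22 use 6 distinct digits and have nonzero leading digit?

First digit: 21 (nonzero). Second: 21 (not first). Third: 20, etc.
Total: 21 x 21 x 20 x 19 x 18 x 17.

Final answer: 51279480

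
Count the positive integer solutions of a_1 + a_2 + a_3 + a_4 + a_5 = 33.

Substitute a'_i = a_i - 1 (so a'_i >= 0). Then sum a'_i = 33 - 5 = 28.
Stars and bars: C(28+5-1, 5-1) = C(32,4).

Final answer: C(32,4) = 35960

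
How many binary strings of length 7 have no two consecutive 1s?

A valid string ends in 0 (append to any length-(n-1) valid string) or in 01 (append to any length-(n-2) valid string), so a(n) = a(n-1) + a(n-2) with a(1)=2, a(2)=3.
Computing successive values: a(1)=2, a(2)=3, a(3)=5, a(4)=8, a(5)=13, a(6)=21, a(7)=34.

Final answer: 34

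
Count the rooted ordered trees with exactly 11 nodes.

This is counted by the nth Catalan number C_n. Here n = 11 - 1 = 10.
C_n = (2n)!/(n!(n+1)!), so C_{10} = 20!/(10! x 11!) = C(20,10)/11 = 184756/11.

Final answer: C_{10} = 16796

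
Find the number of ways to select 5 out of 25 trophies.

C(25,5) = 25!/(5! x (25-5)!).

Final answer: C(25,5) = 53130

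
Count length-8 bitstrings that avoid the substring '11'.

Let a(n) count valid strings. If the last bit is 0 the prefix is any valid string of length n-1; if it is 1 the string must end in 01 with a valid prefix of length n-2. So a(n) = a(n-1) + a(n-2), a(1)=2, a(2)=3.
Computing successive values: a(1)=2, a(2)=3, a(3)=5, a(4)=8, a(5)=13, a(6)=21, a(7)=34, a(8)=55.

Final answer: 55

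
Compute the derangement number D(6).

Use the recurrence D(n) = (n-1)(D(n-1) + D(n-2)) with D(0)=1, D(1)=0.
Building up: D(2)=1, D(3)=2, D(4)=9, D(5)=44.
D(6) = 5 x (D(5) + D(4)) = 5 x (44 + 9).

Final answer: D(6) = 265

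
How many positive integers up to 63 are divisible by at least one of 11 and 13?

Multiples of 11: 5. Multiples of 13: 4. Of both (lcm=143): 0.
By inclusion-exclusion: 5 + 4 - 0.

Final answer: 9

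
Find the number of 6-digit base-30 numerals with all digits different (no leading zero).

The leading digit has 29 choices (anything but zero); the next has 29 (anything but the first), then 28, and so on, one fewer each time.
Total: 29 x 29 x 28 x 27 x 26 x 25.

Final answer: 413267400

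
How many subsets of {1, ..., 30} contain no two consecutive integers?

Condition on whether n belongs to the subset: if not, any valid subset of {1, ..., n-1} works (a(n-1)); if so, n-1 is excluded and the rest is a valid subset of {1, ..., n-2} (a(n-2)). Hence a(n) = a(n-1) + a(n-2), a(1)=2, a(2)=3.
Computing successive values: a(1)=2, a(2)=3, a(3)=5, a(4)=8, a(5)=13, a(6)=21, a(7)=34, a(8)=55, a(9)=89, a(10)=144, a(11)=233, a(12)=377, a(13)=610, a(14)=987, a(15)=1597, a(16)=2584, a(17)=4181, a(18)=6765, a(19)=10946, a(20)=17711, a(21)=28657, a(22)=46368, a(23)=75025, a(24)=121393, a(25)=196418, a(26)=317811, a(27)=514229, a(28)=832040, a(29)=1346269, a(30)=2178309.

Final answer: 2178309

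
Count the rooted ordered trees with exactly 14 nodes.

The structures are counted by the Catalan number C_n. Here n = 14 - 1 = 13.
Using C_0 = 1 and C_(k+1) = C_k x 2(2k+1)/(k+2), build up term by term: C_1=1, C_2=2, C_3=5, C_4=14, C_5=42, C_6=132, C_7=429, C_8=1430, C_9=4862, C_10=16796, C_11=58786, C_12=208012, C_13=742900.

Final answer: C_{13} = 742900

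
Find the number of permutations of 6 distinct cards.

The number of ways to arrange 6 distinct objects is 6!.

Final answer: 6! = 720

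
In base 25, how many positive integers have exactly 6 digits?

In base 25, the leading digit has 24 choices (1..24); each of the remaining 5 digits has 25 choices.
Total: 24 x 25^5.

Final answer: 234375000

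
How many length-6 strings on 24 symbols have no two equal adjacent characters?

Let g(n) count such strings. g(1) = 24, and each valid string of length n-1 extends in 23 ways (any symbol but the last), so g(n) = 23 g(n-1).
Total: g(6) = 24 x 23^5.

Final answer: 24 x 23^{5} = 154472232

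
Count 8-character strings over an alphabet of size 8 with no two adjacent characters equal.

First character: 8 choices. Each subsequent: 7 choices (must differ from the previous one).
Total: 8 x 7^7.

Final answer: 8 x 7^{7} = 6588344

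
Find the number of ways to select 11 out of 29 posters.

C(29,11) = 29!/(11! x 18!).

Final answer: \binom{29}{11} = 34597290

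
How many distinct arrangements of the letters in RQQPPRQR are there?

Letters (P:2, Q:3, R:3). Total letters: 8.
Permutations = 8!/(3! x 3! x 2!).

Final answer: 560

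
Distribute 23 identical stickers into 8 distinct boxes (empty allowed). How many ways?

Stars and bars: C(n+k-1, k-1) = C(30,7).

Final answer: C(30,7) = 2035800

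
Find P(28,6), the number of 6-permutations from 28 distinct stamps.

P(28,6) = 28!/(28-6)! = 28!/22!.

Final answer: P(28,6) = 271252800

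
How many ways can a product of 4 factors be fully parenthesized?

This is counted by the nth Catalan number C_n. Here n = 4 - 1 = 3.
C_n = (2n)!/(n!(n+1)!), so C_{3} = 6!/(3! x 4!) = C(6,3)/4 = 20/4.

Final answer: C_{3} = 5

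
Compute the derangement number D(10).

Derangements satisfy D(n) = (n-1)(D(n-1) + D(n-2)), starting from D(0)=1, D(1)=0.
Building up: D(2)=1, D(3)=2, D(4)=9, D(5)=44, D(6)=265, D(7)=1854, D(8)=14833, D(9)=133496.
D(10) = 9 x (D(9) + D(8)) = 9 x (133496 + 14833).

Final answer: D(10) = 1334961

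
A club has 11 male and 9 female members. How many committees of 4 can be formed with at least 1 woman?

Sum over valid woman counts:
C(9,1)C(11,3) = 1485
C(9,2)C(11,2) = 1980
C(9,3)C(11,1) = 924
C(9,4)C(11,0) = 126
Total: 1485 + 1980 + 924 + 126.

Final answer: 4515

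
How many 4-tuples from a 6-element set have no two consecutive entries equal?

First character: 6 choices. Each subsequent: 5 choices (must differ from the previous one).
Total: 6 x 5^3.

Final answer: 6 x 5^{3} = 750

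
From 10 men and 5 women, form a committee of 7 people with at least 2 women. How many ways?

Sum over valid woman counts:
C(5,2)C(10,5) = 2520
C(5,3)C(10,4) = 2100
C(5,4)C(10,3) = 600
C(5,5)C(10,2) = 45
Total: 2520 + 2100 + 600 + 45.

Final answer: 5265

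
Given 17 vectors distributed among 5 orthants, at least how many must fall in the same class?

By pigeonhole with 17 objects and 5 categories: ceiling(17/5).

Final answer: 4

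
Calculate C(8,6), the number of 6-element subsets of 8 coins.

C(8,6) = 8!/(6! x (8-6)!).

Final answer: C(8,6) = 28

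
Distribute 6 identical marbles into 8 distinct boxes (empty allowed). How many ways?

Stars and bars: C(n+k-1, k-1) = C(13,7).

Final answer: C(13,7) = 1716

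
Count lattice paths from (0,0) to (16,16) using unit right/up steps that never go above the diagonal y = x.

Total monotonic paths to (16,16): C(32,16) = 601080390.
Reflecting each bad path at its first crossing gives a bijection with paths to (15,17): C(32,17) = 565722720.
Valid Dyck paths: 601080390 - 565722720.
(This is the Catalan number C_{16}.)

Final answer: C_{16} = 35357670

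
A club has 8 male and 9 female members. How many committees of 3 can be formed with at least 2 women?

Sum over valid woman counts:
C(9,2)C(8,1) = 288
C(9,3)C(8,0) = 84
Total: 288 + 84.

Final answer: 372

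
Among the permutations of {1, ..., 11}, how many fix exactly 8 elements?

Choose which 8 elements are fixed: C(11,8) = 165.
Derange the remaining 3 using D(j) = (j-1)(D(j-1) + D(j-2)), D(0)=1, D(1)=0: D(2)=1, D(3)=2.
Total: 165 x 2.

Final answer: C(11,8) D(3) = 330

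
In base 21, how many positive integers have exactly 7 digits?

These are the integers in [21^6, 21^7), so the count is 21^7 - 21^6 = 20 x 21^6.

Final answer: 1715322420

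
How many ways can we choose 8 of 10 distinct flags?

C(10,8) = 10!/(8! x (10-8)!).

Final answer: C(10,8) = 45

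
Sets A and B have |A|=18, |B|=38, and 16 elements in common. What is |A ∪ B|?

|A union B| = |A| + |B| - |A intersect B| = 18 + 38 - 16.

Final answer: 40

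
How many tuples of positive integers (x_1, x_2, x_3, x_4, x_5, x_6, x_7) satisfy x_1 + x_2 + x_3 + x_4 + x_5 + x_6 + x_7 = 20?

Substitute x'_i = x_i - 1 (so x'_i >= 0). Then sum x'_i = 20 - 7 = 13.
Stars and bars: C(13+7-1, 7-1) = C(19,6).

Final answer: C(19,6) = 27132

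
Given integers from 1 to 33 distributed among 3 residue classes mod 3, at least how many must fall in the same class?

By pigeonhole with 33 objects and 3 categories: ceiling(33/3).

Final answer: 11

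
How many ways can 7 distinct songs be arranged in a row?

The number of ways to arrange 7 distinct objects is 7!.

Final answer: 7! = 5040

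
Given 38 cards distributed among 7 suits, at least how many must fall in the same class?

By pigeonhole with 38 objects and 7 categories: ceiling(38/7).

Final answer: 6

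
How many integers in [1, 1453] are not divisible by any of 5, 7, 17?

|div by 5|=290, |div by 7|=207, |div by 17|=85.
|div by 5&7|=41, |div by 5&17|=17, |div by 7&17|=12, |div by all|=2.
By inclusion-exclusion, divisible by at least one: 290+207+85-41-17-12+2 = 514.
Not divisible by any: 1453 - 514.

Final answer: 939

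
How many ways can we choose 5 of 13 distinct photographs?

C(13,5) = 13!/(5! x (13-5)!).

Final answer: C(13,5) = 1287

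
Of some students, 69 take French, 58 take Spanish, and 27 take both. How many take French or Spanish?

|A union B| = |A| + |B| - |A intersect B| = 69 + 58 - 27.

Final answer: 100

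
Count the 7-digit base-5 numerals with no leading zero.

These are the integers in [5^6, 5^7), so the count is 5^7 - 5^6 = 4 x 5^6.

Final answer: 62500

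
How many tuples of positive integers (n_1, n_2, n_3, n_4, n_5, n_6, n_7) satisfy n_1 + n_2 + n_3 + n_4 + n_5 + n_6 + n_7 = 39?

Substitute n'_i = n_i - 1 (so n'_i >= 0). Then sum n'_i = 39 - 7 = 32.
Stars and bars: C(32+7-1, 7-1) = C(38,6).

Final answer: C(38,6) = 2760681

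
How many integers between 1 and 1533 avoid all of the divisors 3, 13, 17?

|div by 3|=511, |div by 13|=117, |div by 17|=90.
|div by 3&13|=39, |div by 3&17|=30, |div by 13&17|=6, |div by all|=2.
By inclusion-exclusion, divisible by at least one: 511+117+90-39-30-6+2 = 645.
Not divisible by any: 1533 - 645.

Final answer: 888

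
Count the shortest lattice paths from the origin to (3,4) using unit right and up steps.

Each path has 3 right steps and 4 up steps in some order (7 steps total).
Choose which 4 of the 7 steps are up: C(7,4).

Final answer: C(7,4) = 35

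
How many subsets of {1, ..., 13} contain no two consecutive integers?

Let a(n) count such subsets of {1, ..., n}. Either n is excluded (a(n-1) ways) or n is included, forcing n-1 out (a(n-2) ways), so a(n) = a(n-1) + a(n-2) with a(1)=2, a(2)=3.
Iterating the recurrence: a(1)=2, a(2)=3, a(3)=5, a(4)=8, a(5)=13, a(6)=21, a(7)=34, a(8)=55, a(9)=89, a(10)=144, a(11)=233, a(12)=377, a(13)=610.

Final answer: 610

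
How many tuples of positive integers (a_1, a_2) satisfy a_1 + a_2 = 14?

Substitute a'_i = a_i - 1 (so a'_i >= 0). Then sum a'_i = 14 - 2 = 12.
Stars and bars: C(12+2-1, 2-1) = C(13,1).

Final answer: C(13,1) = 13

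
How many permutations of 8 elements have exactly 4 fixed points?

Choose which 4 elements are fixed: C(8,4) = 70.
Derange the remaining 4 using D(j) = (j-1)(D(j-1) + D(j-2)), D(0)=1, D(1)=0: D(2)=1, D(3)=2, D(4)=9.
Total: 70 x 9.

Final answer: C(8,4) D(4) = 630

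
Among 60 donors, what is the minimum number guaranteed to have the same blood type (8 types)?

There are 8 possible values for blood type (8 types). With 60 donors and 8 categories, by pigeonhole: ceiling(60/8).

Final answer: 8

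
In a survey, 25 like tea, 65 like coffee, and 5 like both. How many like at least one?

|A union B| = |A| + |B| - |A intersect B| = 25 + 65 - 5.

Final answer: 85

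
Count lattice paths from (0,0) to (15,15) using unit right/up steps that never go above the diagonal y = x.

Total monotonic paths to (15,15): C(30,15) = 155117520.
Paths that cross above y=x (reflection bijection): C(30,16) = 145422675.
Valid Dyck paths: 155117520 - 145422675.
(These counts are the Catalan numbers.)

Final answer: C_{15} = 9694845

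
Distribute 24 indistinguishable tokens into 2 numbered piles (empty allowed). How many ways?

Stars and bars: C(n+k-1, k-1) = C(25,1).

Final answer: C(25,1) = 25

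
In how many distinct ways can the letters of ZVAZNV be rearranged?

Letters (A:1, N:1, V:2, Z:2). Total letters: 6.
Permutations = 6!/(2! x 2!).

Final answer: 180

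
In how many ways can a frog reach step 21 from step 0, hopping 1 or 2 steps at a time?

Condition on the final move: it is a 1-step (f(n-1) ways to get there) or a 2-step (f(n-2) ways), so f(n) = f(n-1) + f(n-2), with f(1)=1, f(2)=2.
Computing successive values: f(1)=1, f(2)=2, f(3)=3, f(4)=5, f(5)=8, f(6)=13, f(7)=21, f(8)=34, f(9)=55, f(10)=89, f(11)=144, f(12)=233, f(13)=377, f(14)=610, f(15)=987, f(16)=1597, f(17)=2584, f(18)=4181, f(19)=6765, f(20)=10946, f(21)=17711.

Final answer: 17711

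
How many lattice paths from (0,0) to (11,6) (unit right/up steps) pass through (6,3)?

Paths (0,0)->(6,3): C(9,3) = 84.
Paths (6,3)->(11,6): C(8,3) = 56.
By multiplication principle: 84 x 56.

Final answer: 4704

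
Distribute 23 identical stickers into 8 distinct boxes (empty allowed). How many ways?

Stars and bars: C(n+k-1, k-1) = C(30,7).

Final answer: C(30,7) = 2035800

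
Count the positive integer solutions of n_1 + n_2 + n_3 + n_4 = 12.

Substitute n'_i = n_i - 1 (so n'_i >= 0). Then sum n'_i = 12 - 4 = 8.
Stars and bars: C(8+4-1, 4-1) = C(11,3).

Final answer: C(11,3) = 165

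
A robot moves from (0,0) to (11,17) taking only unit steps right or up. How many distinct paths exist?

Each path has 11 right steps and 17 up steps in some order (28 steps total).
Choose which 17 of the 28 steps are up: C(28,17).

Final answer: C(28,17) = 21474180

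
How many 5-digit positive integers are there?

The leading digit cannot be 0 (9 options); the other 4 digits can be anything (10 options each).
Total: 9 x 10^4.

Final answer: 90000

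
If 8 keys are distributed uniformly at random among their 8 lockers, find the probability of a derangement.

D(n) = (n-1)(D(n-1) + D(n-2)), D(0)=1, D(1)=0.
Building up: D(2)=1, D(3)=2, D(4)=9, D(5)=44, D(6)=265, D(7)=1854, D(8)=14833.
Total arrangements: 8! = 40320.
Probability = D(8)/8! = 2119/5760.

Final answer: D(8)/8! = 14833/40320 = 0.367882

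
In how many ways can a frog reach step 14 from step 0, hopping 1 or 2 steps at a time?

Condition on the final move: it is a 1-step (f(n-1) ways to get there) or a 2-step (f(n-2) ways), so f(n) = f(n-1) + f(n-2), with f(1)=1, f(2)=2.
Building up term by term: f(1)=1, f(2)=2, f(3)=3, f(4)=5, f(5)=8, f(6)=13, f(7)=21, f(8)=34, f(9)=55, f(10)=89, f(11)=144, f(12)=233, f(13)=377, f(14)=610.

Final answer: 610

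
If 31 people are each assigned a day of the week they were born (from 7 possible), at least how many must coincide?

There are 7 possible values for day of the week they were born. With 31 people and 7 categories, by pigeonhole: ceiling(31/7).

Final answer: 5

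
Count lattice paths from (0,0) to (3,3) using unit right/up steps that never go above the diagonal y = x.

Total monotonic paths to (3,3): C(6,3) = 20.
A path is bad iff it touches y = x + 1; reflecting its initial segment maps bad paths bijectively onto all paths to (2,4), of which there are C(6,4) = 15.
Valid Dyck paths: 20 - 15.
(This is the Catalan number C_{3}.)

Final answer: C_{3} = 5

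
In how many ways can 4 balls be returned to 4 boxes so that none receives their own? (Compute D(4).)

Use the recurrence D(n) = (n-1)(D(n-1) + D(n-2)) with D(0)=1, D(1)=0.
D(2) = 1 x (0 + 1) = 1
D(3) = 2 x (1 + 0) = 2
D(4) = 3 x (D(3) + D(2)) = 3 x (2 + 1)

Final answer: D(4) = 9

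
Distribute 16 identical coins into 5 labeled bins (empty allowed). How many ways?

Stars and bars: C(n+k-1, k-1) = C(20,4).

Final answer: C(20,4) = 4845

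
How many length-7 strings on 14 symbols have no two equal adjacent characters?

First character: 14 choices. Each subsequent: 13 choices (must differ from the previous one).
Total: 14 x 13^6.

Final answer: 14 x 13^{6} = 67575326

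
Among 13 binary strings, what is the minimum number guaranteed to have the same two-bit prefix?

There are 4 possible values for two-bit prefix. With 13 binary strings and 4 categories, by pigeonhole: ceiling(13/4).

Final answer: 4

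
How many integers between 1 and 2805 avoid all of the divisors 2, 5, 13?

|div by 2|=1402, |div by 5|=561, |div by 13|=215.
|div by 2&5|=280, |div by 2&13|=107, |div by 5&13|=43, |div by all|=21.
By inclusion-exclusion, divisible by at least one: 1402+561+215-280-107-43+21 = 1769.
Not divisible by any: 2805 - 1769.

Final answer: 1036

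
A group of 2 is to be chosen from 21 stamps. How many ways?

C(21,2) = 21!/(2! x (21-2)!).

Final answer: C(21,2) = 210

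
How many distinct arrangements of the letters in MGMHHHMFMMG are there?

Letters (F:1, G:2, H:3, M:5). Total letters: 11.
Permutations = 11!/(5! x 3! x 2!).

Final answer: 27720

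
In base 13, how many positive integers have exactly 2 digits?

In base 13, the leading digit has 12 choices (1..12); each of the remaining 1 digits has 13 choices.
Total: 12 x 13^1.

Final answer: 156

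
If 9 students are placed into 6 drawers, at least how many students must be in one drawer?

By the pigeonhole principle: ceiling(9/6).

Final answer: 2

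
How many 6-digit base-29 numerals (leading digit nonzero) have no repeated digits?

First digit: 28 (nonzero). Second: 28 (not first). Third: 27, etc.
Total: 28 x 28 x 27 x 26 x 25 x 24.

Final answer: 330220800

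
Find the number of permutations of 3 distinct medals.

The number of ways to arrange 3 distinct objects is 3!.

Final answer: 3! = 6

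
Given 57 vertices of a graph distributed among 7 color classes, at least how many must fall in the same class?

By pigeonhole with 57 objects and 7 categories: ceiling(57/7).

Final answer: 9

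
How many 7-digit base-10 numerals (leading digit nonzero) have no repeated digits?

The leading digit has 9 choices (anything but zero); the next has 9 (anything but the first), then 8, and so on, one fewer each time.
Total: 9 x 9 x 8 x 7 x 6 x 5 x 4.

Final answer: 544320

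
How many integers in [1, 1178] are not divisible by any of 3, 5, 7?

|div by 3|=392, |div by 5|=235, |div by 7|=168.
|div by 3&5|=78, |div by 3&7|=56, |div by 5&7|=33, |div by all|=11.
By inclusion-exclusion, divisible by at least one: 392+235+168-78-56-33+11 = 639.
Not divisible by any: 1178 - 639.

Final answer: 539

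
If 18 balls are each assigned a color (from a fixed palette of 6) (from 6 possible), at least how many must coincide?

There are 6 possible values for color (from a fixed palette of 6). With 18 balls and 6 categories, by pigeonhole: ceiling(18/6).

Final answer: 3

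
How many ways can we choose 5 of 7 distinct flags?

C(7,5) = 7!/(5! x (7-5)!).

Final answer: C(7,5) = 21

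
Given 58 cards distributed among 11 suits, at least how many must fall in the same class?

By pigeonhole with 58 objects and 11 categories: ceiling(58/11).

Final answer: 6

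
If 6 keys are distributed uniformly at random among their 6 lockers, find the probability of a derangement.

Derangements satisfy D(n) = (n-1)(D(n-1) + D(n-2)), starting from D(0)=1, D(1)=0.
Building up: D(2)=1, D(3)=2, D(4)=9, D(5)=44, D(6)=265.
Total arrangements: 6! = 720.
Probability = D(6)/6! = 53/144.

Final answer: D(6)/6! = 265/720 = 0.368056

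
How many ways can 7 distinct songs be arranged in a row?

The number of ways to arrange 7 distinct objects is 7!.

Final answer: 7! = 5040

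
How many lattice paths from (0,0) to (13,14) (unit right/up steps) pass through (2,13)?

Paths (0,0)->(2,13): C(15,13) = 105.
Paths (2,13)->(13,14): C(12,1) = 12.
By multiplication principle: 105 x 12.

Final answer: 1260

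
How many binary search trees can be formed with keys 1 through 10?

The structures are counted by the Catalan number C_n. Here n = 10.
Using C_0 = 1 and C_(k+1) = C_k x 2(2k+1)/(k+2), build up term by term: C_1=1, C_2=2, C_3=5, C_4=14, C_5=42, C_6=132, C_7=429, C_8=1430, C_9=4862, C_10=16796.

Final answer: C_{10} = 16796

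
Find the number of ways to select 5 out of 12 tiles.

C(12,5) = 12!/(5! x (12-5)!).

Final answer: C(12,5) = 792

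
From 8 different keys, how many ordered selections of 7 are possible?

P(8,7) = 8!/(8-7)! = 8!/1!.

Final answer: P(8,7) = 40320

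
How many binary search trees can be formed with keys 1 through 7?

The structures are counted by the Catalan number C_n. Here n = 7.
C_n = (2n)!/(n!(n+1)!), so C_{7} = 14!/(7! x 8!) = C(14,7)/8 = 3432/8.

Final answer: C_{7} = 429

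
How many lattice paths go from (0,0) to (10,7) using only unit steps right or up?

Each path has 10 right steps and 7 up steps in some order (17 steps total).
Choose which 7 of the 17 steps are up: C(17,7).

Final answer: C(17,7) = 19448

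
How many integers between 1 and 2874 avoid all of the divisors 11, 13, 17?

|div by 11|=261, |div by 13|=221, |div by 17|=169.
|div by 11&13|=20, |div by 11&17|=15, |div by 13&17|=13, |div by all|=1.
By inclusion-exclusion, divisible by at least one: 261+221+169-20-15-13+1 = 604.
Not divisible by any: 2874 - 604.

Final answer: 2270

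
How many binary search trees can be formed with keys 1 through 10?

This is a standard Catalan-number count: the answer is C_n. Here n = 10.
Using C_0 = 1 and C_(k+1) = C_k x 2(2k+1)/(k+2), build up term by term: C_1=1, C_2=2, C_3=5, C_4=14, C_5=42, C_6=132, C_7=429, C_8=1430, C_9=4862, C_10=16796.

Final answer: C_{10} = 16796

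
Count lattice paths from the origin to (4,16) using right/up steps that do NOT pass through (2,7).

Total paths to (4,16): C(20,16) = 4845.
Paths through (2,7): C(9,7) x C(11,9) = 1980.
Avoiding (2,7): 4845 - 1980.

Final answer: 2865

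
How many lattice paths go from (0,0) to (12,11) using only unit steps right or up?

Each path has 12 right steps and 11 up steps in some order (23 steps total).
Choose which 11 of the 23 steps are up: C(23,11).

Final answer: C(23,11) = 1352078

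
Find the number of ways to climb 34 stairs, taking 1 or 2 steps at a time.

Let f(n) be the number of climbs. Removing the last move (1 or 2 steps) gives f(n) = f(n-1) + f(n-2); base cases f(1)=1, f(2)=2.
Computing successive values: f(1)=1, f(2)=2, f(3)=3, f(4)=5, f(5)=8, f(6)=13, f(7)=21, f(8)=34, f(9)=55, f(10)=89, f(11)=144, f(12)=233, f(13)=377, f(14)=610, f(15)=987, f(16)=1597, f(17)=2584, f(18)=4181, f(19)=6765, f(20)=10946, f(21)=17711, f(22)=28657, f(23)=46368, f(24)=75025, f(25)=121393, f(26)=196418, f(27)=317811, f(28)=514229, f(29)=832040, f(30)=1346269, f(31)=2178309, f(32)=3524578, f(33)=5702887, f(34)=9227465.

Final answer: 9227465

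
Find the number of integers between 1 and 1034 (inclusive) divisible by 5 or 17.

Multiples of 5: 206. Multiples of 17: 60. Of both (lcm=85): 12.
By inclusion-exclusion: 206 + 60 - 12.

Final answer: 254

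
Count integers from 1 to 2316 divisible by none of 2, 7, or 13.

|div by 2|=1158, |div by 7|=330, |div by 13|=178.
|div by 2&7|=165, |div by 2&13|=89, |div by 7&13|=25, |div by all|=12.
By inclusion-exclusion, divisible by at least one: 1158+330+178-165-89-25+12 = 1399.
Not divisible by any: 2316 - 1399.

Final answer: 917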